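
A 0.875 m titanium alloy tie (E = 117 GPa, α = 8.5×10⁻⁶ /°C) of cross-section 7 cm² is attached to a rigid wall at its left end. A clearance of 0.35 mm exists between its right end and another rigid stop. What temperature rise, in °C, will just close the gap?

ΔT ≈ 47.1 °C

The gap closes when αΔT L = 0.35 mm, since the tie is still unstressed at that instant.
ΔT = 0.35 / (8.5×10⁻⁶ × 875) = 47.06 °C.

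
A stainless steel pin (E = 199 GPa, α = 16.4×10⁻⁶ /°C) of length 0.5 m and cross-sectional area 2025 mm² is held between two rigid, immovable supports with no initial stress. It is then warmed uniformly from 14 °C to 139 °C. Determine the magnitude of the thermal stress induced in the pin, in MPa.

Because both ends are immovable the net strain is zero, and the suppressed thermal strain is αΔT = 16.4×10⁻⁶ × 125 = 2050×10⁻⁶.
The stress required to suppress this strain is σ = Eε = 199×10³ × 2050×10⁻⁶ = 407.9 MPa, compressive since the pin is trying to expand.

σ ≈ 408 MPa (compressive)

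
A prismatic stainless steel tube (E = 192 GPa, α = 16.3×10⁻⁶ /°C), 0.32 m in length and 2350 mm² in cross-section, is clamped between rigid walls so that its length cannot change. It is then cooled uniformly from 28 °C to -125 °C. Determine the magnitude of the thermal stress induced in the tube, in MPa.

Because both ends are immovable the net strain is zero, and the suppressed thermal strain is αΔT = 16.3×10⁻⁶ × 153 = 2493.9×10⁻⁶.
σ = EαΔT = 192×10³ × 16.3×10⁻⁶ × 153 = 478.8 MPa (tensile; the tube is trying to contract).

σ ≈ 479 MPa (tensile)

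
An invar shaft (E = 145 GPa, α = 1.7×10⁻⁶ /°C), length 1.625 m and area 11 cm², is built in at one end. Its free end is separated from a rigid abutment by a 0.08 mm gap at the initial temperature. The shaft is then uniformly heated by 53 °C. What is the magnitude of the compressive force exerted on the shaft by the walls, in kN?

Free thermal elongation = αΔT L = 1.7×10⁻⁶ × 53 × 1625 = 0.1464 mm.
This exceeds the 0.08 mm gap, so the wall pushes back. The portion of expansion that must be recovered elastically is δ_free − gap = 0.1464 − 0.08 = 0.06641 mm.
So σ = E(δ_free − g)/L = 145×10³ × 0.06641/1625 = 5.926 MPa.
P = σA = 5.926 × 1100 = 6.519 kN.

P ≈ 6.52 kN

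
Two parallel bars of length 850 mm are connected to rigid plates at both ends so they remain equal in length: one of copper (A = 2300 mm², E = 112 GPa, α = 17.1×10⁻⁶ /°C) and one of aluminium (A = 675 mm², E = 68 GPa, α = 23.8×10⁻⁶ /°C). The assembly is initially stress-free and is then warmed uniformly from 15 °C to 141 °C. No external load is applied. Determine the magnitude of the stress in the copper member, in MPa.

Equilibrium of a rigid end plate with no external load gives equal and opposite internal forces ±P in the two members. Since α_{aluminium} > α_{copper}, heating drives the aluminium into compression and the copper into tension.
Setting the final lengths equal and cancelling L: (α₁ − α₂)ΔT = P/(A₁E₁) + P/(A₂E₂).
|α₁ − α₂|·ΔT = 6.7×10⁻⁶ × 126 = 0.0008442.
1/(A₁E₁) + 1/(A₂E₂) = 1/(2300×112×10³) + 1/(675×68×10³) = 2.567×10⁻⁸ N⁻¹.
So P = 0.0008442 / 2.567×10⁻⁸ = 32.89 kN.
σ_{copper} = P/A₁ = 32890/2300 = 14.3 MPa, tensile.

σ ≈ 14.3 MPa (tensile)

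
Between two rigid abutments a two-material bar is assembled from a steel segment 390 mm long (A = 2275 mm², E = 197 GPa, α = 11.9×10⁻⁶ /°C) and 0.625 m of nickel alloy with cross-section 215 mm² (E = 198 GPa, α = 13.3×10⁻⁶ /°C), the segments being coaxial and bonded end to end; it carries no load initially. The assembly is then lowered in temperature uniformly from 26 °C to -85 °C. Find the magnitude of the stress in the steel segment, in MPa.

If the supports were absent, the total length change would be Σ αᵢΔT Lᵢ = 11.9×10⁻⁶×111×390 + 13.3×10⁻⁶×111×625 = 1.438 mm.
Since the ends are fixed, an axial force P builds up, equal in every segment, with P · Σ Lᵢ/(AᵢEᵢ) = δ_free.
Σ Lᵢ/(AᵢEᵢ) = 390/(2275×197×10³) + 625/(215×198×10³) = 1.555×10⁻⁵ mm/N.
So P = 1.438 / 1.555×10⁻⁵ = 92.45 kN, tensile.
σ_{steel} = P / A = 92450 / 2275 = 40.64 MPa.

σ ≈ 40.6 MPa (tensile)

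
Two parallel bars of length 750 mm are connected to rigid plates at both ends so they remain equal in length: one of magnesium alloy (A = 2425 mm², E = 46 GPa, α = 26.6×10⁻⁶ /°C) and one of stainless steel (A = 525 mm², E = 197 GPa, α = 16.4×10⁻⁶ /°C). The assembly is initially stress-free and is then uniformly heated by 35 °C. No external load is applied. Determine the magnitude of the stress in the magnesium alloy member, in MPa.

σ ≈ 7.9 MPa (compressive)

The magnesium alloy has the larger α, so on heating it would change length more than the stainless steel if both were free. The rigid plates force a common final length, so the magnesium alloy is put into compression and the stainless steel into tension, with equal and opposite forces P (no external load).
Compatibility of the two members (thermal + elastic change equal): (α₁ − α₂)ΔT = P·[1/(A₁E₁) + 1/(A₂E₂)].
|α₁ − α₂|·ΔT = 10.2×10⁻⁶ × 35 = 0.000357.
1/(A₁E₁) + 1/(A₂E₂) = 1/(2425×46×10³) + 1/(525×197×10³) = 1.863×10⁻⁸ N⁻¹.
So P = 0.000357 / 1.863×10⁻⁸ = 19.16 kN.
σ_{magnesium alloy} = P/A₁ = 19160/2425 = 7.901 MPa, compressive.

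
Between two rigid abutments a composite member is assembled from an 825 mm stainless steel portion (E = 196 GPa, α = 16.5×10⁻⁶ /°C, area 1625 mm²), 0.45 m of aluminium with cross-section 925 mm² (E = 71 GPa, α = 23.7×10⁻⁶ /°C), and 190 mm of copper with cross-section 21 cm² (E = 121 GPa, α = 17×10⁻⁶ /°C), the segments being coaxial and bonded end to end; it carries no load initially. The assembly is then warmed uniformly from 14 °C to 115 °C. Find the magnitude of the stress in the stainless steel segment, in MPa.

If the supports were absent, the total length change would be Σ αᵢΔT Lᵢ = 16.5×10⁻⁶×101×825 + 23.7×10⁻⁶×101×450 + 17×10⁻⁶×101×190 = 2.778 mm.
Since the ends are fixed, an axial force P builds up, equal in every segment, with P · Σ Lᵢ/(AᵢEᵢ) = δ_free.
Σ Lᵢ/(AᵢEᵢ) = 825/(1625×196×10³) + 450/(925×71×10³) + 190/(2100×121×10³) = 1.019×10⁻⁵ mm/N.
P = 2.778 / 1.019×10⁻⁵ = 272600 N = 272.6 kN, compressive.
σ_{stainless steel} = P / A = 272600 / 1625 = 167.8 MPa.

σ ≈ 168 MPa (compressive)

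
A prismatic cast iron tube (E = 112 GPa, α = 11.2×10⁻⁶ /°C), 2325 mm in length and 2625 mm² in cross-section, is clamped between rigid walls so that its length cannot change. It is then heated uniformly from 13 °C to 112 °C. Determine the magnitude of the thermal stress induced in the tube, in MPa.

Because both ends are immovable the net strain is zero, and the suppressed thermal strain is αΔT = 11.2×10⁻⁶ × 99 = 1108.8×10⁻⁶.
σ = EαΔT = 112×10³ × 11.2×10⁻⁶ × 99 = 124.2 MPa (compressive; the tube is trying to expand).

σ ≈ 124 MPa (compressive)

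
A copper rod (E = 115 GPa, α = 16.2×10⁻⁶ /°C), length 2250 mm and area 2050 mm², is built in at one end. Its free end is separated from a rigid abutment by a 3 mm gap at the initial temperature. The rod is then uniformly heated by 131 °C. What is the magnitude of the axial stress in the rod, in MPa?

σ ≈ 90.7 MPa (compressive)

Unrestrained expansion: δ_free = αΔT L = 16.2×10⁻⁶ × 131 × 2250 = 4.775 mm.
After closing the 3 mm clearance, 4.775 − 3 = 1.775 mm of expansion remains to be suppressed by the wall.
So σ = E(δ_free − g)/L = 115×10³ × 1.775/2250 = 90.72 MPa.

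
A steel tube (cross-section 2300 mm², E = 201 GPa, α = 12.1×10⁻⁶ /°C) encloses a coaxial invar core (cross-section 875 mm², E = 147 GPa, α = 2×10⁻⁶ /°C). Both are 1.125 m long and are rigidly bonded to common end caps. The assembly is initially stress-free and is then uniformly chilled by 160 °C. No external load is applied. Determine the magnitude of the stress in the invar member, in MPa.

σ ≈ 186 MPa (compressive)

Equilibrium of a rigid end plate with no external load gives equal and opposite internal forces ±P in the two members. Since α_{steel} > α_{invar}, cooling drives the steel into tension and the invar into compression.
Equating the net (thermal + elastic) strains gives |α₁ − α₂|·ΔT = P·[1/(A₁E₁) + 1/(A₂E₂)].
|α₁ − α₂|·ΔT = 10.1×10⁻⁶ × 160 = 0.001616.
1/(A₁E₁) + 1/(A₂E₂) = 1/(2300×201×10³) + 1/(875×147×10³) = 9.938×10⁻⁹ N⁻¹.
So P = 0.001616 / 9.938×10⁻⁹ = 162.6 kN.
σ_{invar} = P/A₂ = 162600/875 = 185.8 MPa, compressive.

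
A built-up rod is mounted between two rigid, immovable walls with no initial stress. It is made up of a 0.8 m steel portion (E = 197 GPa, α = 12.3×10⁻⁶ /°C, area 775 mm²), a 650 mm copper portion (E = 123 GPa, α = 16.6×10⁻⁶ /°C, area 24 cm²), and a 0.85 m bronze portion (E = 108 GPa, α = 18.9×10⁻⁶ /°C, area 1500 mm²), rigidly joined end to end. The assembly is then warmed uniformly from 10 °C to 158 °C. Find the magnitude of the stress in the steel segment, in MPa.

σ ≈ 552 MPa (compressive)

If the supports were absent, the total length change would be Σ αᵢΔT Lᵢ = 12.3×10⁻⁶×148×800 + 16.6×10⁻⁶×148×650 + 18.9×10⁻⁶×148×850 = 5.431 mm.
The rigid supports impose zero overall length change; the single axial force P common to all segments must satisfy P Σ Lᵢ/(AᵢEᵢ) = δ_free.
The series flexibility is Σ Lᵢ/(AᵢEᵢ) = 800/(775×197×10³) + 650/(2400×123×10³) + 850/(1500×108×10³) = 1.269×10⁻⁵ mm/N.
So P = 5.431 / 1.269×10⁻⁵ = 428 kN, compressive.
σ_{steel} = P / A = 428000 / 775 = 552.3 MPa.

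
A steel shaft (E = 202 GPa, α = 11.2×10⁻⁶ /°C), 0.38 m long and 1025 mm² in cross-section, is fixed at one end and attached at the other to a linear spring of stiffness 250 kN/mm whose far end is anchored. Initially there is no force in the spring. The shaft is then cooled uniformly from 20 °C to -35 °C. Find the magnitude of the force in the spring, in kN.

Free thermal contraction: δ_free = αΔT L = 11.2×10⁻⁶ × 55 × 380 = 0.2341 mm.
With a force P in the spring, the elastic change of the shaft is PL/(AE) and that of the spring is P/k; compatibility requires their sum to equal δ_free.
So P = δ_free / [L/(AE) + 1/k] = 0.2341 / [ 380/(1025×202×10³) + 1/(250×10³) ].
P = 0.2341 / 5.835×10⁻⁶ = 40110 N.

P ≈ 40.1 kN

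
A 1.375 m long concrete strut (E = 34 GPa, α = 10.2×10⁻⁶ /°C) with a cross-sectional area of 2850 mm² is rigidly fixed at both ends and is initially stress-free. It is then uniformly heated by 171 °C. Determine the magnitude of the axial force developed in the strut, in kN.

P ≈ 169 kN (compressive)

With zero net strain, σ = E·αΔT = 34 GPa × 10.2×10⁻⁶ × 171 = 59.3 MPa.
Axial force P = σA = 59.3 × 2850 = 169000 N = 169 kN, compressive.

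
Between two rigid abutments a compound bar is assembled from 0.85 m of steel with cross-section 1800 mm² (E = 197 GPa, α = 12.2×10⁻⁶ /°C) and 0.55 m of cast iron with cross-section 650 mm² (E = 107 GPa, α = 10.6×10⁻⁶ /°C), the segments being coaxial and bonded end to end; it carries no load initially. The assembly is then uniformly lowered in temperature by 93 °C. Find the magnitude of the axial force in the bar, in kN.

Free thermal contraction of the whole bar: Σ αᵢΔT Lᵢ = 12.2×10⁻⁶×93×850 + 10.6×10⁻⁶×93×550 = 1.507 mm.
The walls prevent any net length change, so an axial force P (same in every segment) develops. Compatibility: P · Σ Lᵢ/(AᵢEᵢ) = δ_free.
Σ Lᵢ/(AᵢEᵢ) = 850/(1800×197×10³) + 550/(650×107×10³) = 1.031×10⁻⁵ mm/N.
Hence P = δ_free / Σ(L/AE) = 1.507/1.031×10⁻⁵ = 146.2 kN (tensile).

P ≈ 146 kN (tensile)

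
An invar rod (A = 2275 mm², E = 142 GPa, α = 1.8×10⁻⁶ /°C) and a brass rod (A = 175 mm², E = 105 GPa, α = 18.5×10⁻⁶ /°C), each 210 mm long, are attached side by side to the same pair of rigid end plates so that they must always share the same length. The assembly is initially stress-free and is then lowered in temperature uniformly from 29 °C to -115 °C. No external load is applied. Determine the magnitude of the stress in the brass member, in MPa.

σ ≈ 239 MPa (tensile)

Equilibrium of a rigid end plate with no external load gives equal and opposite internal forces ±P in the two members. Since α_{brass} > α_{invar}, cooling drives the brass into tension and the invar into compression.
Compatibility of the two members (thermal + elastic change equal): (α₁ − α₂)ΔT = P·[1/(A₁E₁) + 1/(A₂E₂)].
|α₁ − α₂|·ΔT = 16.7×10⁻⁶ × 144 = 0.002405.
1/(A₁E₁) + 1/(A₂E₂) = 1/(2275×142×10³) + 1/(175×105×10³) = 5.752×10⁻⁸ N⁻¹.
P = 0.002405 / 5.752×10⁻⁸ = 41810 N = 41.81 kN.
σ_{brass} = P/A₂ = 41810/175 = 238.9 MPa, tensile.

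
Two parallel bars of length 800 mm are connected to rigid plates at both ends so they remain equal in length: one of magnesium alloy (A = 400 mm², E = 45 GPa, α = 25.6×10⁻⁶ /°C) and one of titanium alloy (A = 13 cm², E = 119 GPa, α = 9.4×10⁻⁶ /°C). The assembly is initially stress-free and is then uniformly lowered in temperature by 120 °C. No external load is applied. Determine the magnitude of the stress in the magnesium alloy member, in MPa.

Equilibrium of a rigid end plate with no external load gives equal and opposite internal forces ±P in the two members. Since α_{magnesium alloy} > α_{titanium alloy}, cooling drives the magnesium alloy into tension and the titanium alloy into compression.
Setting the final lengths equal and cancelling L: (α₁ − α₂)ΔT = P/(A₁E₁) + P/(A₂E₂).
|α₁ − α₂|·ΔT = 16.2×10⁻⁶ × 120 = 0.001944.
1/(A₁E₁) + 1/(A₂E₂) = 1/(400×45×10³) + 1/(1300×119×10³) = 6.202×10⁻⁸ N⁻¹.
So P = 0.001944 / 6.202×10⁻⁸ = 31.34 kN.
σ_{magnesium alloy} = P/A₁ = 31340/400 = 78.36 MPa, tensile.

σ ≈ 78.4 MPa (tensile)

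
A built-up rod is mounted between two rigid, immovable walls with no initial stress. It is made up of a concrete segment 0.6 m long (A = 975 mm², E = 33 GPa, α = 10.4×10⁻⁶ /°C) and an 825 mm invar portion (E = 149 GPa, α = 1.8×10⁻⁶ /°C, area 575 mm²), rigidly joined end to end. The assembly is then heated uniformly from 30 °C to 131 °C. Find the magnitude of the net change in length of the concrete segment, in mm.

|ΔL| ≈ 0.116 mm

If the supports were absent, the total length change would be Σ αᵢΔT Lᵢ = 10.4×10⁻⁶×101×600 + 1.8×10⁻⁶×101×825 = 0.7802 mm.
The walls prevent any net length change, so an axial force P (same in every segment) develops. Compatibility: P · Σ Lᵢ/(AᵢEᵢ) = δ_free.
Σ Lᵢ/(AᵢEᵢ) = 600/(975×33×10³) + 825/(575×149×10³) = 2.828×10⁻⁵ mm/N.
P = 0.7802 / 2.828×10⁻⁵ = 27590 N = 27.59 kN, compressive.
For the concrete segment, free thermal change = 10.4×10⁻⁶×101×600 = 0.6302 mm and elastic change from P = 27590×600/(975×33×10³) = 0.5145 mm; these oppose, so the net change is 0.116 mm (segment lengthens).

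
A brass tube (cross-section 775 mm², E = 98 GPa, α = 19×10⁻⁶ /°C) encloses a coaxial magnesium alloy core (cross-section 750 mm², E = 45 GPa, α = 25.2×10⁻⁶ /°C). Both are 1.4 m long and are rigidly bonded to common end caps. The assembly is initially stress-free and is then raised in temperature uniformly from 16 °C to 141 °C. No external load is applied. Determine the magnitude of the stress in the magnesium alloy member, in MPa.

Equilibrium of a rigid end plate with no external load gives equal and opposite internal forces ±P in the two members. Since α_{magnesium alloy} > α_{brass}, heating drives the magnesium alloy into compression and the brass into tension.
Setting the final lengths equal and cancelling L: (α₁ − α₂)ΔT = P/(A₁E₁) + P/(A₂E₂).
|α₁ − α₂|·ΔT = 6.2×10⁻⁶ × 125 = 0.000775.
1/(A₁E₁) + 1/(A₂E₂) = 1/(775×98×10³) + 1/(750×45×10³) = 4.28×10⁻⁸ N⁻¹.
So P = 0.000775 / 4.28×10⁻⁸ = 18.11 kN.
σ_{magnesium alloy} = P/A₂ = 18110/750 = 24.15 MPa, compressive.

σ ≈ 24.1 MPa (compressive)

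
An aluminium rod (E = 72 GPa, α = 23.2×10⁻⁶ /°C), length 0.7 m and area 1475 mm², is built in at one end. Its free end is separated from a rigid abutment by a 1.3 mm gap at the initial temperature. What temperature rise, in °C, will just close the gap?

Contact occurs when the free expansion equals the gap: αΔT L = 1.3 mm.
So ΔT = g/(αL) = 1.3/(23.2×10⁻⁶ × 700) = 80.05 °C.

ΔT ≈ 80 °C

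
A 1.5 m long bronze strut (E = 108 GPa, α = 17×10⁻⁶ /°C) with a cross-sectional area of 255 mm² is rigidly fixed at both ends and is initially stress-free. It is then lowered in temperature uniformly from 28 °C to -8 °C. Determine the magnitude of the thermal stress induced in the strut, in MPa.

Because both ends are immovable the net strain is zero, and the suppressed thermal strain is αΔT = 17×10⁻⁶ × 36 = 612×10⁻⁶.
Hence σ = E·αΔT = 108×10³ × 612×10⁻⁶ = 66.1 MPa, tensile.

σ ≈ 66.1 MPa (tensile)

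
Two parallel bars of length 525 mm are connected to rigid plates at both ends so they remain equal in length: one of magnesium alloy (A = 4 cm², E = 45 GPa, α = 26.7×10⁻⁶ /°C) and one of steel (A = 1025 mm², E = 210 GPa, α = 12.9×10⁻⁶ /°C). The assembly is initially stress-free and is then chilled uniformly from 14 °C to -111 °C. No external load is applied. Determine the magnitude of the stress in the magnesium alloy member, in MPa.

σ ≈ 71.6 MPa (tensile)

Both members must finish at the same length. With the larger α, the magnesium alloy tends to over-contract; the plates restrain it, putting the magnesium alloy in tension and the steel in compression. With no external load the two internal forces are equal and opposite, magnitude P.
Setting the final lengths equal and cancelling L: (α₁ − α₂)ΔT = P/(A₁E₁) + P/(A₂E₂).
|α₁ − α₂|·ΔT = 13.8×10⁻⁶ × 125 = 0.001725.
1/(A₁E₁) + 1/(A₂E₂) = 1/(400×45×10³) + 1/(1025×210×10³) = 6.02×10⁻⁸ N⁻¹.
P = 0.001725 / 6.02×10⁻⁸ = 28650 N = 28.65 kN.
σ_{magnesium alloy} = P/A₁ = 28650/400 = 71.63 MPa, tensile.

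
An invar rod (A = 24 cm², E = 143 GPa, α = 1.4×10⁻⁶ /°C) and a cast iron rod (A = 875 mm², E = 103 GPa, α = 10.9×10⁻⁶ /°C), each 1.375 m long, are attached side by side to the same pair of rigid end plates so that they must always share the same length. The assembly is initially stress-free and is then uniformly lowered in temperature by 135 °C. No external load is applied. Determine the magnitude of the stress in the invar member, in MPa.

σ ≈ 38.1 MPa (compressive)

Both members must finish at the same length. With the larger α, the cast iron tends to over-contract; the plates restrain it, putting the cast iron in tension and the invar in compression. With no external load the two internal forces are equal and opposite, magnitude P.
Setting the final lengths equal and cancelling L: (α₁ − α₂)ΔT = P/(A₁E₁) + P/(A₂E₂).
|α₁ − α₂|·ΔT = 9.5×10⁻⁶ × 135 = 0.001282.
1/(A₁E₁) + 1/(A₂E₂) = 1/(2400×143×10³) + 1/(875×103×10³) = 1.401×10⁻⁸ N⁻¹.
P = 0.001282 / 1.401×10⁻⁸ = 91550 N = 91.55 kN.
σ_{invar} = P/A₁ = 91550/2400 = 38.14 MPa, compressive.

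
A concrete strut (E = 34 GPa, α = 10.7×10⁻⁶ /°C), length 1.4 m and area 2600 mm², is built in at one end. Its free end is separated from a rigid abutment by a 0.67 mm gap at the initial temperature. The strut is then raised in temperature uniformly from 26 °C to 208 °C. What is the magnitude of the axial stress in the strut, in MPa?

Free thermal elongation = αΔT L = 10.7×10⁻⁶ × 182 × 1400 = 2.726 mm.
After closing the 0.67 mm clearance, 2.726 − 0.67 = 2.056 mm of expansion remains to be suppressed by the wall.
Compatibility: PL/(AE) = 2.056 mm, so σ = P/A = E × (2.056/1400) = 49.94 MPa.

σ ≈ 49.9 MPa (compressive)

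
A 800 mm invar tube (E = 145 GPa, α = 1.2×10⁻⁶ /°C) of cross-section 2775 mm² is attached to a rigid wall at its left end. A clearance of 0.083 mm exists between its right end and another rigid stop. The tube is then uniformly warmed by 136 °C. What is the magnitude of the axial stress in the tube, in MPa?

Unrestrained expansion: δ_free = αΔT L = 1.2×10⁻⁶ × 136 × 800 = 0.1306 mm.
This exceeds the 0.083 mm gap, so the wall pushes back. The portion of expansion that must be recovered elastically is δ_free − gap = 0.1306 − 0.083 = 0.04756 mm.
So σ = E(δ_free − g)/L = 145×10³ × 0.04756/800 = 8.62 MPa.

σ ≈ 8.62 MPa (compressive)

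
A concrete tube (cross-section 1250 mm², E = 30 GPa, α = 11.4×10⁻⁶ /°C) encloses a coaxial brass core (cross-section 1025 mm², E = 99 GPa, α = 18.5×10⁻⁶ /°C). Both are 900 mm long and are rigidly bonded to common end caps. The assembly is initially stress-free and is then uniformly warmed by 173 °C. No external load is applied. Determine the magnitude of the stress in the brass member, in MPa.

Equilibrium of a rigid end plate with no external load gives equal and opposite internal forces ±P in the two members. Since α_{brass} > α_{concrete}, heating drives the brass into compression and the concrete into tension.
Equating the net (thermal + elastic) strains gives |α₁ − α₂|·ΔT = P·[1/(A₁E₁) + 1/(A₂E₂)].
|α₁ − α₂|·ΔT = 7.1×10⁻⁶ × 173 = 0.001228.
1/(A₁E₁) + 1/(A₂E₂) = 1/(1250×30×10³) + 1/(1025×99×10³) = 3.652×10⁻⁸ N⁻¹.
P = 0.001228 / 3.652×10⁻⁸ = 33630 N = 33.63 kN.
σ_{brass} = P/A₂ = 33630/1025 = 32.81 MPa, compressive.

σ ≈ 32.8 MPa (compressive)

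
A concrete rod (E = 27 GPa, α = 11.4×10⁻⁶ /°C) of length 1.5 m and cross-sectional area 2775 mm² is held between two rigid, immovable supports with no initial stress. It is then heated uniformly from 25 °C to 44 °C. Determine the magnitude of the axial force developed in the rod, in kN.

With zero net strain, σ = E·αΔT = 27 GPa × 11.4×10⁻⁶ × 19 = 5.848 MPa.
Then P = σA = 5.848 × 2775 mm² = 16.23 kN, compressive.

P ≈ 16.2 kN (compressive)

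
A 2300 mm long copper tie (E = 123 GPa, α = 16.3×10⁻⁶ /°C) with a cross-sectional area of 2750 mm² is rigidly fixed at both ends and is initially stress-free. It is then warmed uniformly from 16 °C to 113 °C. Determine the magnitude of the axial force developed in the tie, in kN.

With zero net strain, σ = E·αΔT = 123 GPa × 16.3×10⁻⁶ × 97 = 194.5 MPa.
Then P = σA = 194.5 × 2750 mm² = 534.8 kN, compressive.

P ≈ 535 kN (compressive)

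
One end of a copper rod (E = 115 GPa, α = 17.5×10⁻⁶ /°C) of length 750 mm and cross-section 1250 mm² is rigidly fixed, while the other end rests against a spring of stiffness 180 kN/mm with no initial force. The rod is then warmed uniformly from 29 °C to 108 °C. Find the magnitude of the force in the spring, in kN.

P ≈ 96.2 kN

Free thermal expansion: δ_free = αΔT L = 17.5×10⁻⁶ × 79 × 750 = 1.037 mm.
Let P be the compressive force at the spring. The rod shortens elastically by PL/(AE) and the spring compresses by P/k; together these equal δ_free.
P [ L/(AE) + 1/k ] = δ_free → P [ 750/(1250×115×10³) + 1/(180×10³) ] = 1.037.
P = 1.037 / 1.077×10⁻⁵ = 96250 N.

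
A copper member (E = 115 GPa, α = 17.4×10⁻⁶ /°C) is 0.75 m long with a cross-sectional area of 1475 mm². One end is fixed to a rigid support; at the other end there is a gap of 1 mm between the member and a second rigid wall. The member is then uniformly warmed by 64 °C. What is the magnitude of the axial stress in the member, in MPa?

σ ≈ 0 MPa

Unrestrained expansion: δ_free = αΔT L = 17.4×10⁻⁶ × 64 × 750 = 0.8352 mm.
Since δ_free = 0.835 mm is less than the 1 mm gap, the member never touches the wall. No axial force develops.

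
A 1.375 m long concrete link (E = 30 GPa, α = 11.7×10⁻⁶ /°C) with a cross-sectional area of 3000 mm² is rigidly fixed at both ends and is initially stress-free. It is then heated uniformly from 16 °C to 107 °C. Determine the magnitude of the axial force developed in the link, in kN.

Full restraint means ε = 0, so the stress is σ = EαΔT = 30×10³ × 11.7×10⁻⁶ × 91 = 31.94 MPa.
Axial force P = σA = 31.94 × 3000 = 95820 N = 95.82 kN, compressive.

P ≈ 95.8 kN (compressive)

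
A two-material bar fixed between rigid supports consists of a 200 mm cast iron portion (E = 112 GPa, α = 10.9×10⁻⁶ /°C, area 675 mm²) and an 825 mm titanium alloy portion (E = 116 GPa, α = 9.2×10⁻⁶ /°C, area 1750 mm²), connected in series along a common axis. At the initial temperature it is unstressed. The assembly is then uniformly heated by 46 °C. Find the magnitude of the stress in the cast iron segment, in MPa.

σ ≈ 99.2 MPa (compressive)

If the supports were absent, the total length change would be Σ αᵢΔT Lᵢ = 10.9×10⁻⁶×46×200 + 9.2×10⁻⁶×46×825 = 0.4494 mm.
Since the ends are fixed, an axial force P builds up, equal in every segment, with P · Σ Lᵢ/(AᵢEᵢ) = δ_free.
The series flexibility is Σ Lᵢ/(AᵢEᵢ) = 200/(675×112×10³) + 825/(1750×116×10³) = 6.71×10⁻⁶ mm/N.
Hence P = δ_free / Σ(L/AE) = 0.4494/6.71×10⁻⁶ = 66.98 kN (compressive).
σ_{cast iron} = P / A = 66980 / 675 = 99.23 MPa.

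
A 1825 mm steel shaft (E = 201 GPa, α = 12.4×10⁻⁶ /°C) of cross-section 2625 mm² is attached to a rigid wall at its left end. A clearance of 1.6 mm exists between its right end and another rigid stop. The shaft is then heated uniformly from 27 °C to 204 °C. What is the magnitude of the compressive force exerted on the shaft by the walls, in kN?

If the wall were absent the shaft would grow by αΔT L = 12.4×10⁻⁶ × 177 × 1825 = 4.006 mm.
After closing the 1.6 mm clearance, 4.006 − 1.6 = 2.406 mm of expansion remains to be suppressed by the wall.
Compatibility: PL/(AE) = 2.406 mm, so σ = P/A = E × (2.406/1825) = 264.9 MPa.
P = σA = 264.9 × 2625 = 695.5 kN.

P ≈ 695 kN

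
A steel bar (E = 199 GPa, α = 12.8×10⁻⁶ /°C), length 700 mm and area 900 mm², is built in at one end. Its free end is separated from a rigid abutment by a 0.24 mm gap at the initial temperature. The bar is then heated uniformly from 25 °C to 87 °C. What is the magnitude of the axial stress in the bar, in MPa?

Unrestrained expansion: δ_free = αΔT L = 12.8×10⁻⁶ × 62 × 700 = 0.5555 mm.
This exceeds the 0.24 mm gap, so the wall pushes back. The portion of expansion that must be recovered elastically is δ_free − gap = 0.5555 − 0.24 = 0.3155 mm.
Compatibility: PL/(AE) = 0.3155 mm, so σ = P/A = E × (0.3155/700) = 89.7 MPa.

σ ≈ 89.7 MPa (compressive)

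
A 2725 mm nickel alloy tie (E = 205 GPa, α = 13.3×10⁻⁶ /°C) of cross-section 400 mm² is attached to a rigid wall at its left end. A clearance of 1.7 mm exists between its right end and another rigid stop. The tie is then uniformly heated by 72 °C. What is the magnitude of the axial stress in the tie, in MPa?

Unrestrained expansion: δ_free = αΔT L = 13.3×10⁻⁶ × 72 × 2725 = 2.609 mm.
After closing the 1.7 mm clearance, 2.609 − 1.7 = 0.9095 mm of expansion remains to be suppressed by the wall.
So σ = E(δ_free − g)/L = 205×10³ × 0.9095/2725 = 68.42 MPa.

σ ≈ 68.4 MPa (compressive)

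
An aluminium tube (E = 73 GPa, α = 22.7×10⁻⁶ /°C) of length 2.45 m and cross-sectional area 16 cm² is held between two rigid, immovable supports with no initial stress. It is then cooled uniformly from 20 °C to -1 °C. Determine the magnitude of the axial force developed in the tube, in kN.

The ends cannot move, so σ = EαΔT = 73×10³ × 22.7×10⁻⁶ × 21 = 34.8 MPa.
P = AEαΔT = 1600 × 73×10³ × 22.7×10⁻⁶ × 21 = 55.68 kN (tensile).

P ≈ 55.7 kN (tensile)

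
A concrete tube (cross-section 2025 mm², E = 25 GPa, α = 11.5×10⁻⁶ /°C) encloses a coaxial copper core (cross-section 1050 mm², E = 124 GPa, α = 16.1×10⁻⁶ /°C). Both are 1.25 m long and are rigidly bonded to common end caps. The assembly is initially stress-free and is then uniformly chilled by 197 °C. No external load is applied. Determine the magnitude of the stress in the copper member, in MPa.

Equilibrium of a rigid end plate with no external load gives equal and opposite internal forces ±P in the two members. Since α_{copper} > α_{concrete}, cooling drives the copper into tension and the concrete into compression.
Compatibility of the two members (thermal + elastic change equal): (α₁ − α₂)ΔT = P·[1/(A₁E₁) + 1/(A₂E₂)].
|α₁ − α₂|·ΔT = 4.6×10⁻⁶ × 197 = 0.0009062.
1/(A₁E₁) + 1/(A₂E₂) = 1/(2025×25×10³) + 1/(1050×124×10³) = 2.743×10⁻⁸ N⁻¹.
So P = 0.0009062 / 2.743×10⁻⁸ = 33.03 kN.
σ_{copper} = P/A₂ = 33030/1050 = 31.46 MPa, tensile.

σ ≈ 31.5 MPa (tensile)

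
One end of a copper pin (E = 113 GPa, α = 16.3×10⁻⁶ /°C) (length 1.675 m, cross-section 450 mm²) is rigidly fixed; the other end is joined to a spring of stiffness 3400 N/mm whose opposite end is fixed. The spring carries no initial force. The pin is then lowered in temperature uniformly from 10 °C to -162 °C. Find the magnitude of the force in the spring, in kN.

P ≈ 14.4 kN

The unrestrained thermal change is αΔT L = 16.3×10⁻⁶ × 172 × 1675 = 4.696 mm.
Let P be the tensile force in the spring. The pin extends elastically by PL/(AE) and the spring stretches by P/k; together these equal δ_free.
So P = δ_free / [L/(AE) + 1/k] = 4.696 / [ 1675/(450×113×10³) + 1/(3400) ].
P = 4.696 / 0.0003271 = 14360 N.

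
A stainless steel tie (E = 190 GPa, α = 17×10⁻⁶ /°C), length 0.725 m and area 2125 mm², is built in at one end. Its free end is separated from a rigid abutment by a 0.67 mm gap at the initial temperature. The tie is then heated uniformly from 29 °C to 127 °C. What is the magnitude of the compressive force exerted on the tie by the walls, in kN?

P ≈ 300 kN

If the wall were absent the tie would grow by αΔT L = 17×10⁻⁶ × 98 × 725 = 1.208 mm.
After closing the 0.67 mm clearance, 1.208 − 0.67 = 0.5378 mm of expansion remains to be suppressed by the wall.
That suppressed elongation corresponds to σ = E·Δ/L = 190×10³ × 0.5378/725 = 141 MPa.
Force on the wall = σA = 141 × 2125 mm² = 299.5 kN.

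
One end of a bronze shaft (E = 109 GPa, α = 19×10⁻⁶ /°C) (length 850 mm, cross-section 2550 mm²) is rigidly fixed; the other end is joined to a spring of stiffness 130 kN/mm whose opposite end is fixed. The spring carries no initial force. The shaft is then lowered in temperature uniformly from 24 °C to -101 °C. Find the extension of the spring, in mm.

Free thermal contraction: δ_free = αΔT L = 19×10⁻⁶ × 125 × 850 = 2.019 mm.
Let P be the tensile force in the spring. The shaft extends elastically by PL/(AE) and the spring stretches by P/k; together these equal δ_free.
So P = δ_free / [L/(AE) + 1/k] = 2.019 / [ 850/(2550×109×10³) + 1/(130×10³) ].
P = 2.019 / 1.075×10⁻⁵ = 187800 N.
Spring extension = P/k = 187800/(130×10³) = 1.444 mm.

δ ≈ 1.44 mm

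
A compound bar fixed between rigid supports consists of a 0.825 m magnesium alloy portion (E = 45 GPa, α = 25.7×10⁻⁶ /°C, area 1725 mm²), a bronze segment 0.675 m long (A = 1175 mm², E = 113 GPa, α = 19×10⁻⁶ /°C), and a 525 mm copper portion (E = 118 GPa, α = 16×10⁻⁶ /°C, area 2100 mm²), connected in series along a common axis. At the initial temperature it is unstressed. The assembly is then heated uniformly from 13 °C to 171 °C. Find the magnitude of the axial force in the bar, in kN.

Free thermal expansion of the whole bar: Σ αᵢΔT Lᵢ = 25.7×10⁻⁶×158×825 + 19×10⁻⁶×158×675 + 16×10⁻⁶×158×525 = 6.704 mm.
Since the ends are fixed, an axial force P builds up, equal in every segment, with P · Σ Lᵢ/(AᵢEᵢ) = δ_free.
The series flexibility is Σ Lᵢ/(AᵢEᵢ) = 825/(1725×45×10³) + 675/(1175×113×10³) + 525/(2100×118×10³) = 1.783×10⁻⁵ mm/N.
So P = 6.704 / 1.783×10⁻⁵ = 376 kN, compressive.

P ≈ 376 kN (compressive)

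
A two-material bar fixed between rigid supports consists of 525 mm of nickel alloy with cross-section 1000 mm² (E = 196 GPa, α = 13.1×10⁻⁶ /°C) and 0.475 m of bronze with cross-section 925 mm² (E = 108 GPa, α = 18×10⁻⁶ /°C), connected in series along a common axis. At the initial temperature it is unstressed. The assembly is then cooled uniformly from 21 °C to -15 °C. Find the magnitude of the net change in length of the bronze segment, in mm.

|ΔL| ≈ 0.0475 mm

With the walls removed the bar would change length by δ_free = Σ αᵢΔT Lᵢ = 13.1×10⁻⁶×36×525 + 18×10⁻⁶×36×475 = 0.5554 mm.
The walls prevent any net length change, so an axial force P (same in every segment) develops. Compatibility: P · Σ Lᵢ/(AᵢEᵢ) = δ_free.
The series flexibility is Σ Lᵢ/(AᵢEᵢ) = 525/(1000×196×10³) + 475/(925×108×10³) = 7.433×10⁻⁶ mm/N.
Hence P = δ_free / Σ(L/AE) = 0.5554/7.433×10⁻⁶ = 74.72 kN (tensile).
For the bronze segment, free thermal change = 18×10⁻⁶×36×475 = 0.3078 mm and elastic change from P = 74720×475/(925×108×10³) = 0.3553 mm; these oppose, so the net change is 0.0475 mm (segment lengthens).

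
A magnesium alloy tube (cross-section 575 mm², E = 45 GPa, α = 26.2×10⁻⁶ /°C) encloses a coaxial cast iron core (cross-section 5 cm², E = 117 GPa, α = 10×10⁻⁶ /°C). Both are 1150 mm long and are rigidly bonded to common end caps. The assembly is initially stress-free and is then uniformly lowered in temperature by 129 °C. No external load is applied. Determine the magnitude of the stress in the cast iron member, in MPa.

Equilibrium of a rigid end plate with no external load gives equal and opposite internal forces ±P in the two members. Since α_{magnesium alloy} > α_{cast iron}, cooling drives the magnesium alloy into tension and the cast iron into compression.
Setting the final lengths equal and cancelling L: (α₁ − α₂)ΔT = P/(A₁E₁) + P/(A₂E₂).
|α₁ − α₂|·ΔT = 16.2×10⁻⁶ × 129 = 0.00209.
1/(A₁E₁) + 1/(A₂E₂) = 1/(575×45×10³) + 1/(500×117×10³) = 5.574×10⁻⁸ N⁻¹.
P = 0.00209 / 5.574×10⁻⁸ = 37490 N = 37.49 kN.
σ_{cast iron} = P/A₂ = 37490/500 = 74.98 MPa, compressive.

σ ≈ 75 MPa (compressive)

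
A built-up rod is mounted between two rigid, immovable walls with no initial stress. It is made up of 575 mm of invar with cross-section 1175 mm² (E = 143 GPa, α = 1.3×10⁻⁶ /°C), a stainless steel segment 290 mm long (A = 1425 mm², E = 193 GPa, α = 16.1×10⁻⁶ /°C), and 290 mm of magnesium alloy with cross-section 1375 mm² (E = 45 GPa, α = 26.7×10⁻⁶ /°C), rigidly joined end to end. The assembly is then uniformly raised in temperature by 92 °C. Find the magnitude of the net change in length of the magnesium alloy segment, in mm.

|ΔL| ≈ 0.0931 mm

If the supports were absent, the total length change would be Σ αᵢΔT Lᵢ = 1.3×10⁻⁶×92×575 + 16.1×10⁻⁶×92×290 + 26.7×10⁻⁶×92×290 = 1.211 mm.
The rigid supports impose zero overall length change; the single axial force P common to all segments must satisfy P Σ Lᵢ/(AᵢEᵢ) = δ_free.
The series flexibility is Σ Lᵢ/(AᵢEᵢ) = 575/(1175×143×10³) + 290/(1425×193×10³) + 290/(1375×45×10³) = 9.163×10⁻⁶ mm/N.
Hence P = δ_free / Σ(L/AE) = 1.211/9.163×10⁻⁶ = 132.1 kN (compressive).
For the magnesium alloy segment, free thermal change = 26.7×10⁻⁶×92×290 = 0.7124 mm and elastic change from P = 132100×290/(1375×45×10³) = 0.6192 mm; these oppose, so the net change is 0.0931 mm (segment lengthens).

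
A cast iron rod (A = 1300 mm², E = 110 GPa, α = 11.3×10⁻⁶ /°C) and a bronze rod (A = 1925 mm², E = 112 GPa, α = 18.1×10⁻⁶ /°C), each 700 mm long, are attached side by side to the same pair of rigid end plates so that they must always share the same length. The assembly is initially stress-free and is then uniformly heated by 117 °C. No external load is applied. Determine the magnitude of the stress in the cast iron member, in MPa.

σ ≈ 52.6 MPa (tensile)

The bronze has the larger α, so on heating it would change length more than the cast iron if both were free. The rigid plates force a common final length, so the bronze is put into compression and the cast iron into tension, with equal and opposite forces P (no external load).
Compatibility of the two members (thermal + elastic change equal): (α₁ − α₂)ΔT = P·[1/(A₁E₁) + 1/(A₂E₂)].
|α₁ − α₂|·ΔT = 6.8×10⁻⁶ × 117 = 0.0007956.
1/(A₁E₁) + 1/(A₂E₂) = 1/(1300×110×10³) + 1/(1925×112×10³) = 1.163×10⁻⁸ N⁻¹.
P = 0.0007956 / 1.163×10⁻⁸ = 68400 N = 68.4 kN.
σ_{cast iron} = P/A₁ = 68400/1300 = 52.62 MPa, tensile.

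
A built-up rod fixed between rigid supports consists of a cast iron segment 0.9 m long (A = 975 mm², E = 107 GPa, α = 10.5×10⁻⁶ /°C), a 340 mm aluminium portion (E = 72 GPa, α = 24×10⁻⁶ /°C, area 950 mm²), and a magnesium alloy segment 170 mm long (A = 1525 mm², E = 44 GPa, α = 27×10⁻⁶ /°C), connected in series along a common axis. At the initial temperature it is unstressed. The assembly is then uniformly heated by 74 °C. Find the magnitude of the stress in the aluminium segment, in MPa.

σ ≈ 107 MPa (compressive)

If the supports were absent, the total length change would be Σ αᵢΔT Lᵢ = 10.5×10⁻⁶×74×900 + 24×10⁻⁶×74×340 + 27×10⁻⁶×74×170 = 1.643 mm.
Since the ends are fixed, an axial force P builds up, equal in every segment, with P · Σ Lᵢ/(AᵢEᵢ) = δ_free.
The series flexibility is Σ Lᵢ/(AᵢEᵢ) = 900/(975×107×10³) + 340/(950×72×10³) + 170/(1525×44×10³) = 1.613×10⁻⁵ mm/N.
P = 1.643 / 1.613×10⁻⁵ = 101800 N = 101.8 kN, compressive.
σ_{aluminium} = P / A = 101800 / 950 = 107.2 MPa.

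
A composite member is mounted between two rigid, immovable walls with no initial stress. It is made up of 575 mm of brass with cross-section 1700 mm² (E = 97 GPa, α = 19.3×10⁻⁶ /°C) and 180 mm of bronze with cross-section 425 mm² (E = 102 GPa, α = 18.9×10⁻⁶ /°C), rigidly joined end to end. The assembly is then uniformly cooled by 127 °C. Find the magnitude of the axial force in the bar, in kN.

P ≈ 241 kN (tensile)

If the supports were absent, the total length change would be Σ αᵢΔT Lᵢ = 19.3×10⁻⁶×127×575 + 18.9×10⁻⁶×127×180 = 1.841 mm.
The rigid supports impose zero overall length change; the single axial force P common to all segments must satisfy P Σ Lᵢ/(AᵢEᵢ) = δ_free.
Σ Lᵢ/(AᵢEᵢ) = 575/(1700×97×10³) + 180/(425×102×10³) = 7.639×10⁻⁶ mm/N.
So P = 1.841 / 7.639×10⁻⁶ = 241.1 kN, tensile.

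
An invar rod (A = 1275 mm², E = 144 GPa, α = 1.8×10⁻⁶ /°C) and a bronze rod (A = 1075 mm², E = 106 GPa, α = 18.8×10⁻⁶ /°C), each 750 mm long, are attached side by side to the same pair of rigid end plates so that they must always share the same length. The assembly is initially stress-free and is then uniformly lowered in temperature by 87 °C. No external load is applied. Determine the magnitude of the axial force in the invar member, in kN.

P ≈ 104 kN (compressive in the invar)

Both members must finish at the same length. With the larger α, the bronze tends to over-contract; the plates restrain it, putting the bronze in tension and the invar in compression. With no external load the two internal forces are equal and opposite, magnitude P.
Setting the final lengths equal and cancelling L: (α₁ − α₂)ΔT = P/(A₁E₁) + P/(A₂E₂).
|α₁ − α₂|·ΔT = 17×10⁻⁶ × 87 = 0.001479.
1/(A₁E₁) + 1/(A₂E₂) = 1/(1275×144×10³) + 1/(1075×106×10³) = 1.422×10⁻⁸ N⁻¹.
So P = 0.001479 / 1.422×10⁻⁸ = 104 kN.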